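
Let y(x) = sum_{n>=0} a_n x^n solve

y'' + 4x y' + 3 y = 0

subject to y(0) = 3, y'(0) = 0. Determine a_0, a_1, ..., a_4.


Ansatz: y(x) = sum_{n>=0} a_n x^n, so y'(x) = sum_{n>=1} n a_n x^(n-1) and y''(x) = sum_{n>=2} n(n-1) a_n x^(n-2).
Substitute into P(x) y'' + Q(x) y' + R(x) y = 0 with P(x) = 1, Q(x) = 4x, R(x) = 3, and match powers of x.
Initial conditions: a_0 = 3, a_1 = 0.
Setting the coefficient of each power of x to zero and solving order by order (substituting the coefficients already found):
  x^0: 2 a_2 + 3 a_0 = 0  ->  2 a_2 = -3 a_0 = -9  ->  a_2 = -9/2
  x^1: 6 a_3 + 7 a_1 = 0  ->  6 a_3 = -7 a_1 = 0  ->  a_3 = 0
  x^2: 12 a_4 + 11 a_2 = 0  ->  12 a_4 = -11 a_2 = 99/2  ->  a_4 = 33/8
Truncated series: y(x) = 3 - (9/2) x^2 + (33/8) x^4 + O(x^5).

a_0 = 3; a_1 = 0; a_2 = -9/2; a_3 = 0; a_4 = 33/8


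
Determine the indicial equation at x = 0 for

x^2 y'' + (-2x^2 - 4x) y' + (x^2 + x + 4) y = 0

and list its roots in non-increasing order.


Divide by x^2 to reach normal form y'' + P_1(x) y' + P_2(x) y = 0 with P_1(x) = -2 - 4/x and P_2(x) = 1 + 1/x + 4/x^2.
x = 0 is a singular point because the y'-coefficient -2 - 4/x has a pole at x = 0 and the y-coefficient 1 + 1/x + 4/x^2 has a pole at x = 0.
It is a regular singular point because x P_1(x) = p(x) = -2x - 4 and x^2 P_2(x) = q(x) = x^2 + x + 4 are polynomials, hence analytic at x = 0.
p(0) = -4,  q(0) = 4.
Indicial equation: r(r-1) + p(0) r + q(0) = 0, i.e. r^2 + (p(0) - 1) r + q(0) = 0, i.e. r^2 - 5 r + 4 = 0.
Discriminant: (-5)^2 - 4(4) = 9, so r = (5 ± 3)/2.
Solving: r_1 = 4, r_2 = 1.

indicial: r^2 - 5 r + 4 = 0; roots r_1 = 4, r_2 = 1


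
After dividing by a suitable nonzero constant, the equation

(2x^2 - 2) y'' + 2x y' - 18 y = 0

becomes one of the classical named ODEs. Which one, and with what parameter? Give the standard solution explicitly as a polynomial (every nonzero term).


All three coefficients share the factor -2; dividing through by -2 gives  (1 - x^2) y'' - x y' + 9 y = 0.
This matches the Chebyshev equation (1 - x^2) y'' - x y' + n^2 y = 0 (note the -x y' term, not -2x y') with n^2 = 9, so n = 3; the polynomial solution is T_3(x).
With y = sum_k a_k x^k, matching x^k gives (k+2)(k+1) a_{k+2} = (k^2 - n^2) a_k = (k - 3)(k + 3) a_k. The right side vanishes at k = 3, so the series with the parity of 3 terminates at degree 3.
Standard normalization: leading coefficient of T_n is 2^(n-1), so a_3 = 2^2 = 4. Work downward with a_k = (k+1)(k+2) a_{k+2} / ((k - 3)(k + 3)):
  a_1 = (2)(3)(4) / ((1 - 3)(1 + 3)) = 24/(-8) = -3
Hence T_3(x) = 4 x^3 - 3 x.

T_3(x); series = 4 x^3 - 3 x


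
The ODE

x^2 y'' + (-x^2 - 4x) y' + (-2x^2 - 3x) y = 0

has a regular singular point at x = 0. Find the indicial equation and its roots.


Divide by x^2 to reach normal form y'' + P_1(x) y' + P_2(x) y = 0 with P_1(x) = -1 - 4/x and P_2(x) = -2 - 3/x.
x = 0 is a singular point because the y'-coefficient -1 - 4/x has a pole at x = 0 and the y-coefficient -2 - 3/x has a pole at x = 0.
It is a regular singular point because x P_1(x) = p(x) = -x - 4 and x^2 P_2(x) = q(x) = -2x^2 - 3x are polynomials, hence analytic at x = 0.
p(0) = -4,  q(0) = 0.
Indicial equation: r(r-1) + p(0) r + q(0) = 0, i.e. r^2 + (p(0) - 1) r + q(0) = 0, i.e. r^2 - 5 r = 0.
Discriminant: (-5)^2 - 4(0) = 25, so r = (5 ± 5)/2.
Solving: r_1 = 5, r_2 = 0.

indicial: r^2 - 5 r = 0; roots r_1 = 5, r_2 = 0


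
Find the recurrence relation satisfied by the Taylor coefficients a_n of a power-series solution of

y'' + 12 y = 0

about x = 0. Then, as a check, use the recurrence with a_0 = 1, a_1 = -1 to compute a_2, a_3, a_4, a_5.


Substitute y = sum_n a_n x^n into y'' + (const) y = 0.
y''(x) = sum_{n>=0} (n+2)(n+1) a_{n+2} x^n.
The ODE becomes sum_n [(n+2)(n+1) a_{n+2} + 12 a_n] x^n = 0.
Setting each coefficient to zero gives the recurrence:
  (n+2)(n+1) a_{n+2} + 12 a_n = 0,
  a_{n+2} = -12 / ((n+1)(n+2)) a_n.

Check with a_0 = 1, a_1 = -1 (apply the recurrence for n = 0, 1, 2, 3): a_0 = 1, a_1 = -1, a_2 = -6, a_3 = 2, a_4 = 6, a_5 = -6/5.

a_{n+2} = -12/((n+1)(n+2)) * a_n; check: a_0 = 1, a_1 = -1, a_2 = -6, a_3 = 2, a_4 = 6, a_5 = -6/5


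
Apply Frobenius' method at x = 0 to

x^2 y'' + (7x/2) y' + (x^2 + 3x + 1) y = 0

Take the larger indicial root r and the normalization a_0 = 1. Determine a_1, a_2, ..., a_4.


Write in Frobenius form y'' + (p(x)/x) y' + (q(x)/x^2) y = 0:
  p(x) = 7/2,  q(x) = x^2 + 3x + 1.
Indicial equation: r(r-1) + (7/2) r + (1) = 0 -> roots r_1 = -1/2, r_2 = -2.
Take r = r_1 = -1/2. Let y(x) = x^r sum_{n>=0} a_n x^n with a_0 = 1.
Substitute y = x^r sum a_n x^n and match x^{r+n}. The recurrence is
  D(n) a_n + 3 a_{n-1} + 1 a_{n-2} = 0,  where D(n) = (r+n)(r+n-1) + (7/2)(r+n) + (1).
  a_n = [-3 a_{n-1} - 1 a_{n-2}] / D(n).
Since the indicial polynomial factors as (r - r_1)(r - r_2), D(n) = (r_1 + n - r_1)(r_1 + n - r_2) = n(n + 3/2).
Evaluating step by step (a_0 = 1):
  n = 1: D(1) = 1(1 + 3/2) = 5/2; numerator = -3(1) = -3; a_1 = (-3)/(5/2) = -6/5
  n = 2: D(2) = 2(2 + 3/2) = 7; numerator = -3(-6/5) - 1(1) = 13/5; a_2 = (13/5)/(7) = 13/35
  n = 3: D(3) = 3(3 + 3/2) = 27/2; numerator = -3(13/35) - 1(-6/5) = 3/35; a_3 = (3/35)/(27/2) = 2/315
  n = 4: D(4) = 4(4 + 3/2) = 22; numerator = -3(2/315) - 1(13/35) = -41/105; a_4 = (-41/105)/(22) = -41/2310

r = -1/2; a_0 = 1; a_1 = -6/5; a_2 = 13/35; a_3 = 2/315; a_4 = -41/2310


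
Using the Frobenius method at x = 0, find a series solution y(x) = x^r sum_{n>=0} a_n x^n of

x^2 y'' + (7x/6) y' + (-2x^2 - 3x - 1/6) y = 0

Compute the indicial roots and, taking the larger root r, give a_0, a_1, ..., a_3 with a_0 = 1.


Write in Frobenius form y'' + (p(x)/x) y' + (q(x)/x^2) y = 0:
  p(x) = 7/6,  q(x) = -2x^2 - 3x - 1/6.
Indicial equation: r(r-1) + (7/6) r + (-1/6) = 0 -> roots r_1 = 1/3, r_2 = -1/2.
Take r = r_1 = 1/3. Let y(x) = x^r sum_{n>=0} a_n x^n with a_0 = 1.
Substitute y = x^r sum a_n x^n and match x^{r+n}. The recurrence is
  D(n) a_n - 3 a_{n-1} - 2 a_{n-2} = 0,  where D(n) = (r+n)(r+n-1) + (7/6)(r+n) + (-1/6).
  a_n = [3 a_{n-1} + 2 a_{n-2}] / D(n).
Since the indicial polynomial factors as (r - r_1)(r - r_2), D(n) = (r_1 + n - r_1)(r_1 + n - r_2) = n(n + 5/6).
Evaluating step by step (a_0 = 1):
  n = 1: D(1) = 1(1 + 5/6) = 11/6; numerator = 3(1) = 3; a_1 = (3)/(11/6) = 18/11
  n = 2: D(2) = 2(2 + 5/6) = 17/3; numerator = 3(18/11) + 2(1) = 76/11; a_2 = (76/11)/(17/3) = 228/187
  n = 3: D(3) = 3(3 + 5/6) = 23/2; numerator = 3(228/187) + 2(18/11) = 1296/187; a_3 = (1296/187)/(23/2) = 2592/4301

r = 1/3; a_0 = 1; a_1 = 18/11; a_2 = 228/187; a_3 = 2592/4301


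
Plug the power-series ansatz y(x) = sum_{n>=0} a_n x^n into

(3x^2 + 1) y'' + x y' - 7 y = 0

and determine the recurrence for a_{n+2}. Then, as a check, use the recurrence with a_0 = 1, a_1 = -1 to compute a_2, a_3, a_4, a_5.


Substitute y = sum_n a_n x^n.
(1 + 3 x^2) y'' contributes (n+2)(n+1) a_{n+2} + 3 n(n-1) a_n at x^n.
x y'(x) contributes n a_n at x^n.
-7 y(x) contributes -7 a_n at x^n.
Matching x^n: (n+2)(n+1) a_{n+2} + (3 n(n-1) + n - 7) a_n = 0.
Thus a_{n+2} = (-3 n(n-1) - n + 7) / ((n+1)(n+2)) * a_n.

Check with a_0 = 1, a_1 = -1 (apply the recurrence for n = 0, 1, 2, 3): a_0 = 1, a_1 = -1, a_2 = 7/2, a_3 = -1, a_4 = -7/24, a_5 = 7/10.

a_(n+2) = (-3 n(n-1) - n + 7) / ((n+1)(n+2)) * a_n; check: a_0 = 1, a_1 = -1, a_2 = 7/2, a_3 = -1, a_4 = -7/24, a_5 = 7/10


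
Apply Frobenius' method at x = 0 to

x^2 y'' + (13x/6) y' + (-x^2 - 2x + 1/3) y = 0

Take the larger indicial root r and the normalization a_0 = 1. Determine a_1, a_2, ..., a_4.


Write in Frobenius form y'' + (p(x)/x) y' + (q(x)/x^2) y = 0:
  p(x) = 13/6,  q(x) = -x^2 - 2x + 1/3.
Indicial equation: r(r-1) + (13/6) r + (1/3) = 0 -> roots r_1 = -1/2, r_2 = -2/3.
Take r = r_1 = -1/2. Let y(x) = x^r sum_{n>=0} a_n x^n with a_0 = 1.
Substitute y = x^r sum a_n x^n and match x^{r+n}. The recurrence is
  D(n) a_n - 2 a_{n-1} - 1 a_{n-2} = 0,  where D(n) = (r+n)(r+n-1) + (13/6)(r+n) + (1/3).
  a_n = [2 a_{n-1} + 1 a_{n-2}] / D(n).
Since the indicial polynomial factors as (r - r_1)(r - r_2), D(n) = (r_1 + n - r_1)(r_1 + n - r_2) = n(n + 1/6).
Evaluating step by step (a_0 = 1):
  n = 1: D(1) = 1(1 + 1/6) = 7/6; numerator = 2(1) = 2; a_1 = (2)/(7/6) = 12/7
  n = 2: D(2) = 2(2 + 1/6) = 13/3; numerator = 2(12/7) + 1(1) = 31/7; a_2 = (31/7)/(13/3) = 93/91
  n = 3: D(3) = 3(3 + 1/6) = 19/2; numerator = 2(93/91) + 1(12/7) = 342/91; a_3 = (342/91)/(19/2) = 36/91
  n = 4: D(4) = 4(4 + 1/6) = 50/3; numerator = 2(36/91) + 1(93/91) = 165/91; a_4 = (165/91)/(50/3) = 99/910

r = -1/2; a_0 = 1; a_1 = 12/7; a_2 = 93/91; a_3 = 36/91; a_4 = 99/910


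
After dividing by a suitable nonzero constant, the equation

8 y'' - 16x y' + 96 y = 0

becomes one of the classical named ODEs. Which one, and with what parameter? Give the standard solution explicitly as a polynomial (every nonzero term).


All three coefficients share the factor 8; dividing through by 8 gives  y'' - 2x y' + 12 y = 0.
This matches the Hermite equation y'' - 2x y' + 2n y = 0 with 2n = 12, so n = 6; the polynomial solution is H_6(x).
With y = sum_k a_k x^k, matching x^k gives (k+2)(k+1) a_{k+2} = 2(k - n) a_k = 2(k - 6) a_k. The right side vanishes at k = 6, so the series with the parity of 6 terminates at degree 6.
Standard normalization: leading coefficient of H_n is 2^n, so a_6 = 2^6 = 64. Work downward with a_k = (k+1)(k+2) a_{k+2} / (2(k - n)):
  a_4 = (5)(6)(64) / (2(4 - 6)) = 1920/(-4) = -480
  a_2 = (3)(4)(-480) / (2(2 - 6)) = -5760/(-8) = 720
  a_0 = (1)(2)(720) / (2(0 - 6)) = 1440/(-12) = -120
Hence H_6(x) = 64 x^6 - 480 x^4 + 720 x^2 - 120.

H_6(x); series = 64 x^6 - 480 x^4 + 720 x^2 - 120


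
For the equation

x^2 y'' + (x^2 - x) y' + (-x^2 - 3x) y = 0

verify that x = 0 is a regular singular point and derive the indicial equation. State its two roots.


Divide by x^2 to reach normal form y'' + P_1(x) y' + P_2(x) y = 0 with P_1(x) = 1 - 1/x and P_2(x) = -1 - 3/x.
x = 0 is a singular point because the y'-coefficient 1 - 1/x has a pole at x = 0 and the y-coefficient -1 - 3/x has a pole at x = 0.
It is a regular singular point because x P_1(x) = p(x) = x - 1 and x^2 P_2(x) = q(x) = -x^2 - 3x are polynomials, hence analytic at x = 0.
p(0) = -1,  q(0) = 0.
Indicial equation: r(r-1) + p(0) r + q(0) = 0, i.e. r^2 + (p(0) - 1) r + q(0) = 0, i.e. r^2 - 2 r = 0.
Discriminant: (-2)^2 - 4(0) = 4, so r = (2 ± 2)/2.
Solving: r_1 = 2, r_2 = 0.

indicial: r^2 - 2 r = 0; roots r_1 = 2, r_2 = 0


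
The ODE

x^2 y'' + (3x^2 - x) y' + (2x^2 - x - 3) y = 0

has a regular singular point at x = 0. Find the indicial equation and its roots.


Divide by x^2 to reach normal form y'' + P_1(x) y' + P_2(x) y = 0 with P_1(x) = 3 - 1/x and P_2(x) = 2 - 1/x - 3/x^2.
x = 0 is a singular point because the y'-coefficient 3 - 1/x has a pole at x = 0 and the y-coefficient 2 - 1/x - 3/x^2 has a pole at x = 0.
It is a regular singular point because x P_1(x) = p(x) = 3x - 1 and x^2 P_2(x) = q(x) = 2x^2 - x - 3 are polynomials, hence analytic at x = 0.
p(0) = -1,  q(0) = -3.
Indicial equation: r(r-1) + p(0) r + q(0) = 0, i.e. r^2 + (p(0) - 1) r + q(0) = 0, i.e. r^2 - 2 r - 3 = 0.
Discriminant: (-2)^2 - 4(-3) = 16, so r = (2 ± 4)/2.
Solving: r_1 = 3, r_2 = -1.

indicial: r^2 - 2 r - 3 = 0; roots r_1 = 3, r_2 = -1


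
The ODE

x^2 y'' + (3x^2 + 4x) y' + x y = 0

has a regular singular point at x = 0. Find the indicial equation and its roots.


Divide by x^2 to reach normal form y'' + P_1(x) y' + P_2(x) y = 0 with P_1(x) = 3 + 4/x and P_2(x) = 1/x.
x = 0 is a singular point because the y'-coefficient 3 + 4/x has a pole at x = 0 and the y-coefficient 1/x has a pole at x = 0.
It is a regular singular point because x P_1(x) = p(x) = 3x + 4 and x^2 P_2(x) = q(x) = x are polynomials, hence analytic at x = 0.
p(0) = 4,  q(0) = 0.
Indicial equation: r(r-1) + p(0) r + q(0) = 0, i.e. r^2 + (p(0) - 1) r + q(0) = 0, i.e. r^2 + 3 r = 0.
Discriminant: (3)^2 - 4(0) = 9, so r = (-3 ± 3)/2.
Solving: r_1 = 0, r_2 = -3.

indicial: r^2 + 3 r = 0; roots r_1 = 0, r_2 = -3


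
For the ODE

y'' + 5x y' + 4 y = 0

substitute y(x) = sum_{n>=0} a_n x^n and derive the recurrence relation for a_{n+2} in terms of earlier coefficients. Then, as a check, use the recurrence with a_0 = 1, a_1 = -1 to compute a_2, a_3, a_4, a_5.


Substitute y = sum_n a_n x^n.
y''(x) has coefficient (n+2)(n+1) a_{n+2} at x^n;
5 x y'(x) has coefficient 5 n a_n at x^n (shift);
4 y(x) has coefficient 4 a_n at x^n.
Matching x^n: (n+2)(n+1) a_{n+2} + (5n + 4) a_n = 0.
Thus a_{n+2} = (-5n - 4) / ((n+1)(n+2)) * a_n.

Check with a_0 = 1, a_1 = -1 (apply the recurrence for n = 0, 1, 2, 3): a_0 = 1, a_1 = -1, a_2 = -2, a_3 = 3/2, a_4 = 7/3, a_5 = -57/40.

a_(n+2) = (-5n - 4) / ((n+1)(n+2)) * a_n; check: a_0 = 1, a_1 = -1, a_2 = -2, a_3 = 3/2, a_4 = 7/3, a_5 = -57/40


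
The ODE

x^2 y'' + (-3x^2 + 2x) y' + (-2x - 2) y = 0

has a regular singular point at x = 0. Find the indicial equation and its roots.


Divide by x^2 to reach normal form y'' + P_1(x) y' + P_2(x) y = 0 with P_1(x) = -3 + 2/x and P_2(x) = -2/x - 2/x^2.
x = 0 is a singular point because the y'-coefficient -3 + 2/x has a pole at x = 0 and the y-coefficient -2/x - 2/x^2 has a pole at x = 0.
It is a regular singular point because x P_1(x) = p(x) = 2 - 3x and x^2 P_2(x) = q(x) = -2x - 2 are polynomials, hence analytic at x = 0.
p(0) = 2,  q(0) = -2.
Indicial equation: r(r-1) + p(0) r + q(0) = 0, i.e. r^2 + (p(0) - 1) r + q(0) = 0, i.e. r^2 + 1 r - 2 = 0.
Discriminant: (1)^2 - 4(-2) = 9, so r = (-1 ± 3)/2.
Solving: r_1 = 1, r_2 = -2.

indicial: r^2 + 1 r - 2 = 0; roots r_1 = 1, r_2 = -2


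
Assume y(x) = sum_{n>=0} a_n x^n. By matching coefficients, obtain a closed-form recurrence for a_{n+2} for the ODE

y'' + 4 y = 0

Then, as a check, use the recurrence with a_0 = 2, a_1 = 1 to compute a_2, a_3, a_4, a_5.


Substitute y = sum_n a_n x^n into y'' + (const) y = 0.
y''(x) = sum_{n>=0} (n+2)(n+1) a_{n+2} x^n.
The ODE becomes sum_n [(n+2)(n+1) a_{n+2} + 4 a_n] x^n = 0.
Setting each coefficient to zero gives the recurrence:
  (n+2)(n+1) a_{n+2} + 4 a_n = 0,
  a_{n+2} = -4 / ((n+1)(n+2)) a_n.

Check with a_0 = 2, a_1 = 1 (apply the recurrence for n = 0, 1, 2, 3): a_0 = 2, a_1 = 1, a_2 = -4, a_3 = -2/3, a_4 = 4/3, a_5 = 2/15.

a_{n+2} = -4/((n+1)(n+2)) * a_n; check: a_0 = 2, a_1 = 1, a_2 = -4, a_3 = -2/3, a_4 = 4/3, a_5 = 2/15


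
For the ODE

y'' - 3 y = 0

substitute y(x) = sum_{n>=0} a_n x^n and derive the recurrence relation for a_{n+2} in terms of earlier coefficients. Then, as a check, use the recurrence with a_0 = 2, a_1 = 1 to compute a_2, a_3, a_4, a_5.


Substitute y = sum_n a_n x^n into y'' + (const) y = 0.
y''(x) = sum_{n>=0} (n+2)(n+1) a_{n+2} x^n.
The ODE becomes sum_n [(n+2)(n+1) a_{n+2} - 3 a_n] x^n = 0.
Setting each coefficient to zero gives the recurrence:
  (n+2)(n+1) a_{n+2} - 3 a_n = 0,
  a_{n+2} = 3 / ((n+1)(n+2)) a_n.

Check with a_0 = 2, a_1 = 1 (apply the recurrence for n = 0, 1, 2, 3): a_0 = 2, a_1 = 1, a_2 = 3, a_3 = 1/2, a_4 = 3/4, a_5 = 3/40.

a_{n+2} = 3/((n+1)(n+2)) * a_n; check: a_0 = 2, a_1 = 1, a_2 = 3, a_3 = 1/2, a_4 = 3/4, a_5 = 3/40


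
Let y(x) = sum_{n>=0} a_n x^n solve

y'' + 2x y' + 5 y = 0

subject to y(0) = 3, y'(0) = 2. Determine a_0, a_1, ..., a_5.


Ansatz: y(x) = sum_{n>=0} a_n x^n, so y'(x) = sum_{n>=1} n a_n x^(n-1) and y''(x) = sum_{n>=2} n(n-1) a_n x^(n-2).
Substitute into P(x) y'' + Q(x) y' + R(x) y = 0 with P(x) = 1, Q(x) = 2x, R(x) = 5, and match powers of x.
Initial conditions: a_0 = 3, a_1 = 2.
Setting the coefficient of each power of x to zero and solving order by order (substituting the coefficients already found):
  x^0: 2 a_2 + 5 a_0 = 0  ->  2 a_2 = -5 a_0 = -15  ->  a_2 = -15/2
  x^1: 6 a_3 + 7 a_1 = 0  ->  6 a_3 = -7 a_1 = -14  ->  a_3 = -7/3
  x^2: 12 a_4 + 9 a_2 = 0  ->  12 a_4 = -9 a_2 = 135/2  ->  a_4 = 45/8
  x^3: 20 a_5 + 11 a_3 = 0  ->  20 a_5 = -11 a_3 = 77/3  ->  a_5 = 77/60
Truncated series: y(x) = 3 + 2 x - (15/2) x^2 - (7/3) x^3 + (45/8) x^4 + (77/60) x^5 + O(x^6).

a_0 = 3; a_1 = 2; a_2 = -15/2; a_3 = -7/3; a_4 = 45/8; a_5 = 77/60


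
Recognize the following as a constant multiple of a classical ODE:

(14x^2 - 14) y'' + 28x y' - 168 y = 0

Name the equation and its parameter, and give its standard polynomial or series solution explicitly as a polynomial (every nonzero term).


All three coefficients share the factor -14; dividing through by -14 gives  (1 - x^2) y'' - 2x y' + 12 y = 0.
This matches the Legendre equation (1 - x^2) y'' - 2x y' + n(n+1) y = 0 (note the -2x y' term) with n(n+1) = 12, so n = 3; the polynomial solution is P_3(x).
With y = sum_k a_k x^k, matching x^k gives (k+2)(k+1) a_{k+2} = [k(k+1) - n(n+1)] a_k = (k - 3)(k + 4) a_k. The right side vanishes at k = 3, so the series with the parity of 3 terminates at degree 3.
Standard normalization (P_n(1) = 1): leading coefficient (2n)!/(2^n (n!)^2) = 720/(8*36) = 5/2, so a_3 = 5/2. Work downward with a_k = (k+1)(k+2) a_{k+2} / ((k - 3)(k + 4)):
  a_1 = (2)(3)(5/2) / ((1 - 3)(1 + 4)) = 15/(-10) = -3/2
Hence P_3(x) = 5 x^3/2 - 3 x/2.

P_3(x); series = 5 x^3/2 - 3 x/2


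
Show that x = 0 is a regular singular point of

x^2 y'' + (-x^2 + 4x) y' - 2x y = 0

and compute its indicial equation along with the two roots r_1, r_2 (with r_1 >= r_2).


Divide by x^2 to reach normal form y'' + P_1(x) y' + P_2(x) y = 0 with P_1(x) = -1 + 4/x and P_2(x) = -2/x.
x = 0 is a singular point because the y'-coefficient -1 + 4/x has a pole at x = 0 and the y-coefficient -2/x has a pole at x = 0.
It is a regular singular point because x P_1(x) = p(x) = 4 - x and x^2 P_2(x) = q(x) = -2x are polynomials, hence analytic at x = 0.
p(0) = 4,  q(0) = 0.
Indicial equation: r(r-1) + p(0) r + q(0) = 0, i.e. r^2 + (p(0) - 1) r + q(0) = 0, i.e. r^2 + 3 r = 0.
Discriminant: (3)^2 - 4(0) = 9, so r = (-3 ± 3)/2.
Solving: r_1 = 0, r_2 = -3.

indicial: r^2 + 3 r = 0; roots r_1 = 0, r_2 = -3


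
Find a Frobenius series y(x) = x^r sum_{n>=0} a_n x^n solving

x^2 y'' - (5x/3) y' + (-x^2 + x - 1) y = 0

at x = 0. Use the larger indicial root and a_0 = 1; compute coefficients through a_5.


Write in Frobenius form y'' + (p(x)/x) y' + (q(x)/x^2) y = 0:
  p(x) = -5/3,  q(x) = -x^2 + x - 1.
Indicial equation: r(r-1) + (-5/3) r + (-1) = 0 -> roots r_1 = 3, r_2 = -1/3.
Take r = r_1 = 3. Let y(x) = x^r sum_{n>=0} a_n x^n with a_0 = 1.
Substitute y = x^r sum a_n x^n and match x^{r+n}. The recurrence is
  D(n) a_n + 1 a_{n-1} - 1 a_{n-2} = 0,  where D(n) = (r+n)(r+n-1) + (-5/3)(r+n) + (-1).
  a_n = [-1 a_{n-1} + 1 a_{n-2}] / D(n).
Since the indicial polynomial factors as (r - r_1)(r - r_2), D(n) = (r_1 + n - r_1)(r_1 + n - r_2) = n(n + 10/3).
Evaluating step by step (a_0 = 1):
  n = 1: D(1) = 1(1 + 10/3) = 13/3; numerator = -1(1) = -1; a_1 = (-1)/(13/3) = -3/13
  n = 2: D(2) = 2(2 + 10/3) = 32/3; numerator = -1(-3/13) + 1(1) = 16/13; a_2 = (16/13)/(32/3) = 3/26
  n = 3: D(3) = 3(3 + 10/3) = 19; numerator = -1(3/26) + 1(-3/13) = -9/26; a_3 = (-9/26)/(19) = -9/494
  n = 4: D(4) = 4(4 + 10/3) = 88/3; numerator = -1(-9/494) + 1(3/26) = 33/247; a_4 = (33/247)/(88/3) = 9/1976
  n = 5: D(5) = 5(5 + 10/3) = 125/3; numerator = -1(9/1976) + 1(-9/494) = -45/1976; a_5 = (-45/1976)/(125/3) = -27/49400

r = 3; a_0 = 1; a_1 = -3/13; a_2 = 3/26; a_3 = -9/494; a_4 = 9/1976; a_5 = -27/49400


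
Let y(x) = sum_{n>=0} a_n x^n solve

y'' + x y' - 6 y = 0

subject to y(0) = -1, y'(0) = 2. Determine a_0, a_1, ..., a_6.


Ansatz: y(x) = sum_{n>=0} a_n x^n, so y'(x) = sum_{n>=1} n a_n x^(n-1) and y''(x) = sum_{n>=2} n(n-1) a_n x^(n-2).
Substitute into P(x) y'' + Q(x) y' + R(x) y = 0 with P(x) = 1, Q(x) = x, R(x) = -6, and match powers of x.
Initial conditions: a_0 = -1, a_1 = 2.
Setting the coefficient of each power of x to zero and solving order by order (substituting the coefficients already found):
  x^0: 2 a_2 - 6 a_0 = 0  ->  2 a_2 = 6 a_0 = -6  ->  a_2 = -3
  x^1: 6 a_3 - 5 a_1 = 0  ->  6 a_3 = 5 a_1 = 10  ->  a_3 = 5/3
  x^2: 12 a_4 - 4 a_2 = 0  ->  12 a_4 = 4 a_2 = -12  ->  a_4 = -1
  x^3: 20 a_5 - 3 a_3 = 0  ->  20 a_5 = 3 a_3 = 5  ->  a_5 = 1/4
  x^4: 30 a_6 - 2 a_4 = 0  ->  30 a_6 = 2 a_4 = -2  ->  a_6 = -1/15
Truncated series: y(x) = -1 + 2 x - 3 x^2 + (5/3) x^3 - x^4 + (1/4) x^5 - (1/15) x^6 + O(x^7).

a_0 = -1; a_1 = 2; a_2 = -3; a_3 = 5/3; a_4 = -1; a_5 = 1/4; a_6 = -1/15


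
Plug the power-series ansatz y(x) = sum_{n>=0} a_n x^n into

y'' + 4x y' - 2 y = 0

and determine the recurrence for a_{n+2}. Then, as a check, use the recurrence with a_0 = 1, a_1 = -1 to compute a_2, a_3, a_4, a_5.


Substitute y = sum_n a_n x^n.
y''(x) has coefficient (n+2)(n+1) a_{n+2} at x^n;
4 x y'(x) has coefficient 4 n a_n at x^n (shift);
-2 y(x) has coefficient -2 a_n at x^n.
Matching x^n: (n+2)(n+1) a_{n+2} + (4n - 2) a_n = 0.
Thus a_{n+2} = (-4n + 2) / ((n+1)(n+2)) * a_n.

Check with a_0 = 1, a_1 = -1 (apply the recurrence for n = 0, 1, 2, 3): a_0 = 1, a_1 = -1, a_2 = 1, a_3 = 1/3, a_4 = -1/2, a_5 = -1/6.

a_(n+2) = (-4n + 2) / ((n+1)(n+2)) * a_n; check: a_0 = 1, a_1 = -1, a_2 = 1, a_3 = 1/3, a_4 = -1/2, a_5 = -1/6


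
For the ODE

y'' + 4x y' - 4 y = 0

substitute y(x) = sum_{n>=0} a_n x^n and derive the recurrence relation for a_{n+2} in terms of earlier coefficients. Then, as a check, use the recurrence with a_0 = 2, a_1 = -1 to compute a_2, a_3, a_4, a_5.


Substitute y = sum_n a_n x^n.
y''(x) has coefficient (n+2)(n+1) a_{n+2} at x^n;
4 x y'(x) has coefficient 4 n a_n at x^n (shift);
-4 y(x) has coefficient -4 a_n at x^n.
Matching x^n: (n+2)(n+1) a_{n+2} + (4n - 4) a_n = 0.
Thus a_{n+2} = (-4n + 4) / ((n+1)(n+2)) * a_n.

Check with a_0 = 2, a_1 = -1 (apply the recurrence for n = 0, 1, 2, 3): a_0 = 2, a_1 = -1, a_2 = 4, a_3 = 0, a_4 = -4/3, a_5 = 0.

a_(n+2) = (-4n + 4) / ((n+1)(n+2)) * a_n; check: a_0 = 2, a_1 = -1, a_2 = 4, a_3 = 0, a_4 = -4/3, a_5 = 0


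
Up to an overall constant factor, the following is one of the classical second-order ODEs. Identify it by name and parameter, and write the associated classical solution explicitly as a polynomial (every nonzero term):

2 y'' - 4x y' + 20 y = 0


All three coefficients share the factor 2; dividing through by 2 gives  y'' - 2x y' + 10 y = 0.
This matches the Hermite equation y'' - 2x y' + 2n y = 0 with 2n = 10, so n = 5; the polynomial solution is H_5(x).
With y = sum_k a_k x^k, matching x^k gives (k+2)(k+1) a_{k+2} = 2(k - n) a_k = 2(k - 5) a_k. The right side vanishes at k = 5, so the series with the parity of 5 terminates at degree 5.
Standard normalization: leading coefficient of H_n is 2^n, so a_5 = 2^5 = 32. Work downward with a_k = (k+1)(k+2) a_{k+2} / (2(k - n)):
  a_3 = (4)(5)(32) / (2(3 - 5)) = 640/(-4) = -160
  a_1 = (2)(3)(-160) / (2(1 - 5)) = -960/(-8) = 120
Hence H_5(x) = 32 x^5 - 160 x^3 + 120 x.

H_5(x); series = 32 x^5 - 160 x^3 + 120 x


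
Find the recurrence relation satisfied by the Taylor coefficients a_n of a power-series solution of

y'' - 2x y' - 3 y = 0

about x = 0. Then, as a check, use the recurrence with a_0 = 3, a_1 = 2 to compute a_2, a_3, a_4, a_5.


Substitute y = sum_n a_n x^n.
y''(x) has coefficient (n+2)(n+1) a_{n+2} at x^n;
-2 x y'(x) has coefficient -2 n a_n at x^n (shift);
-3 y(x) has coefficient -3 a_n at x^n.
Matching x^n: (n+2)(n+1) a_{n+2} + (-2n - 3) a_n = 0.
Thus a_{n+2} = (2n + 3) / ((n+1)(n+2)) * a_n.

Check with a_0 = 3, a_1 = 2 (apply the recurrence for n = 0, 1, 2, 3): a_0 = 3, a_1 = 2, a_2 = 9/2, a_3 = 5/3, a_4 = 21/8, a_5 = 3/4.

a_(n+2) = (2n + 3) / ((n+1)(n+2)) * a_n; check: a_0 = 3, a_1 = 2, a_2 = 9/2, a_3 = 5/3, a_4 = 21/8, a_5 = 3/4


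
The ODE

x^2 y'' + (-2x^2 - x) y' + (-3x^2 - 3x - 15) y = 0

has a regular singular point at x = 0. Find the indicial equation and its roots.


Divide by x^2 to reach normal form y'' + P_1(x) y' + P_2(x) y = 0 with P_1(x) = -2 - 1/x and P_2(x) = -3 - 3/x - 15/x^2.
x = 0 is a singular point because the y'-coefficient -2 - 1/x has a pole at x = 0 and the y-coefficient -3 - 3/x - 15/x^2 has a pole at x = 0.
It is a regular singular point because x P_1(x) = p(x) = -2x - 1 and x^2 P_2(x) = q(x) = -3x^2 - 3x - 15 are polynomials, hence analytic at x = 0.
p(0) = -1,  q(0) = -15.
Indicial equation: r(r-1) + p(0) r + q(0) = 0, i.e. r^2 + (p(0) - 1) r + q(0) = 0, i.e. r^2 - 2 r - 15 = 0.
Discriminant: (-2)^2 - 4(-15) = 64, so r = (2 ± 8)/2.
Solving: r_1 = 5, r_2 = -3.

indicial: r^2 - 2 r - 15 = 0; roots r_1 = 5, r_2 = -3


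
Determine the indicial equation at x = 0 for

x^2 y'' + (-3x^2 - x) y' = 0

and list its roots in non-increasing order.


Divide by x^2 to reach normal form y'' + P_1(x) y' + P_2(x) y = 0 with P_1(x) = -3 - 1/x and P_2(x) = 0.
x = 0 is a singular point because the y'-coefficient -3 - 1/x has a pole at x = 0.
It is a regular singular point because x P_1(x) = p(x) = -3x - 1 and x^2 P_2(x) = q(x) = 0 are polynomials, hence analytic at x = 0.
p(0) = -1,  q(0) = 0.
Indicial equation: r(r-1) + p(0) r + q(0) = 0, i.e. r^2 + (p(0) - 1) r + q(0) = 0, i.e. r^2 - 2 r = 0.
Discriminant: (-2)^2 - 4(0) = 4, so r = (2 ± 2)/2.
Solving: r_1 = 2, r_2 = 0.

indicial: r^2 - 2 r = 0; roots r_1 = 2, r_2 = 0


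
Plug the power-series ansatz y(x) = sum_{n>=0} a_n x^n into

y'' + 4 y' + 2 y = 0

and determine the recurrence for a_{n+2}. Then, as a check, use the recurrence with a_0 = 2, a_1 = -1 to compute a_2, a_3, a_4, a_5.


Substitute y = sum_n a_n x^n.
y''(x) has coefficient (n+2)(n+1) a_{n+2} at x^n;
4 y'(x) has coefficient 4 (n+1) a_{n+1} at x^n;
2 y(x) has coefficient 2 a_n at x^n.
Matching x^n: (n+2)(n+1) a_{n+2} + 4 (n+1) a_{n+1} + 2 a_n = 0.
Thus a_{n+2} = [-4 (n+1) a_{n+1} - 2 a_n] / ((n+1)(n+2)).

Check with a_0 = 2, a_1 = -1 (apply the recurrence for n = 0, 1, 2, 3): a_0 = 2, a_1 = -1, a_2 = 0, a_3 = 1/3, a_4 = -1/3, a_5 = 7/30.

a_(n+2) = [-4 (n+1) a_(n+1) - 2 a_n] / ((n+1)(n+2)); check: a_0 = 2, a_1 = -1, a_2 = 0, a_3 = 1/3, a_4 = -1/3, a_5 = 7/30


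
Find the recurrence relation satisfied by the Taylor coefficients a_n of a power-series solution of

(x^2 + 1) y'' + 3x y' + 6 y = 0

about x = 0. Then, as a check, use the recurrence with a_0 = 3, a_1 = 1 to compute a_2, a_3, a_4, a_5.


Substitute y = sum_n a_n x^n.
(1 + 1 x^2) y'' contributes (n+2)(n+1) a_{n+2} + n(n-1) a_n at x^n.
3 x y'(x) contributes 3 n a_n at x^n.
6 y(x) contributes 6 a_n at x^n.
Matching x^n: (n+2)(n+1) a_{n+2} + (n(n-1) + 3 n + 6) a_n = 0.
Thus a_{n+2} = (-n(n-1) - 3 n - 6) / ((n+1)(n+2)) * a_n.

Check with a_0 = 3, a_1 = 1 (apply the recurrence for n = 0, 1, 2, 3): a_0 = 3, a_1 = 1, a_2 = -9, a_3 = -3/2, a_4 = 21/2, a_5 = 63/40.

a_(n+2) = (-n(n-1) - 3 n - 6) / ((n+1)(n+2)) * a_n; check: a_0 = 3, a_1 = 1, a_2 = -9, a_3 = -3/2, a_4 = 21/2, a_5 = 63/40


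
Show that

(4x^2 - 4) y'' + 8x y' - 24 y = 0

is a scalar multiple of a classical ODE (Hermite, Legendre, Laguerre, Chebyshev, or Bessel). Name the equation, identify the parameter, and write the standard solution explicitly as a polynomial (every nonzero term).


All three coefficients share the factor -4; dividing through by -4 gives  (1 - x^2) y'' - 2x y' + 6 y = 0.
This matches the Legendre equation (1 - x^2) y'' - 2x y' + n(n+1) y = 0 (note the -2x y' term) with n(n+1) = 6, so n = 2; the polynomial solution is P_2(x).
With y = sum_k a_k x^k, matching x^k gives (k+2)(k+1) a_{k+2} = [k(k+1) - n(n+1)] a_k = (k - 2)(k + 3) a_k. The right side vanishes at k = 2, so the series with the parity of 2 terminates at degree 2.
Standard normalization (P_n(1) = 1): leading coefficient (2n)!/(2^n (n!)^2) = 24/(4*4) = 3/2, so a_2 = 3/2. Work downward with a_k = (k+1)(k+2) a_{k+2} / ((k - 2)(k + 3)):
  a_0 = (1)(2)(3/2) / ((0 - 2)(0 + 3)) = 3/(-6) = -1/2
Hence P_2(x) = 3 x^2/2 - 1/2.

P_2(x); series = 3 x^2/2 - 1/2


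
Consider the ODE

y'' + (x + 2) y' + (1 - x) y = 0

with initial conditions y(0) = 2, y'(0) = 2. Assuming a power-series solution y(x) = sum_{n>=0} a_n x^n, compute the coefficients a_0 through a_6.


Ansatz: y(x) = sum_{n>=0} a_n x^n, so y'(x) = sum_{n>=1} n a_n x^(n-1) and y''(x) = sum_{n>=2} n(n-1) a_n x^(n-2).
Substitute into P(x) y'' + Q(x) y' + R(x) y = 0 with P(x) = 1, Q(x) = x + 2, R(x) = 1 - x, and match powers of x.
Initial conditions: a_0 = 2, a_1 = 2.
Setting the coefficient of each power of x to zero and solving order by order (substituting the coefficients already found):
  x^0: 2 a_2 + 2 a_1 + a_0 = 0  ->  2 a_2 = -2 a_1 - a_0 = -6  ->  a_2 = -3
  x^1: 6 a_3 + 4 a_2 + 2 a_1 - a_0 = 0  ->  6 a_3 = -4 a_2 - 2 a_1 + a_0 = 10  ->  a_3 = 5/3
  x^2: 12 a_4 + 6 a_3 + 3 a_2 - a_1 = 0  ->  12 a_4 = -6 a_3 - 3 a_2 + a_1 = 1  ->  a_4 = 1/12
  x^3: 20 a_5 + 8 a_4 + 4 a_3 - a_2 = 0  ->  20 a_5 = -8 a_4 - 4 a_3 + a_2 = -31/3  ->  a_5 = -31/60
  x^4: 30 a_6 + 10 a_5 + 5 a_4 - a_3 = 0  ->  30 a_6 = -10 a_5 - 5 a_4 + a_3 = 77/12  ->  a_6 = 77/360
Truncated series: y(x) = 2 + 2 x - 3 x^2 + (5/3) x^3 + (1/12) x^4 - (31/60) x^5 + (77/360) x^6 + O(x^7).

a_0 = 2; a_1 = 2; a_2 = -3; a_3 = 5/3; a_4 = 1/12; a_5 = -31/60; a_6 = 77/360


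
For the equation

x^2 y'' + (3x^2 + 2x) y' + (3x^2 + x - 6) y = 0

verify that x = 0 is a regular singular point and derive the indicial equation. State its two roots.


Divide by x^2 to reach normal form y'' + P_1(x) y' + P_2(x) y = 0 with P_1(x) = 3 + 2/x and P_2(x) = 3 + 1/x - 6/x^2.
x = 0 is a singular point because the y'-coefficient 3 + 2/x has a pole at x = 0 and the y-coefficient 3 + 1/x - 6/x^2 has a pole at x = 0.
It is a regular singular point because x P_1(x) = p(x) = 3x + 2 and x^2 P_2(x) = q(x) = 3x^2 + x - 6 are polynomials, hence analytic at x = 0.
p(0) = 2,  q(0) = -6.
Indicial equation: r(r-1) + p(0) r + q(0) = 0, i.e. r^2 + (p(0) - 1) r + q(0) = 0, i.e. r^2 + 1 r - 6 = 0.
Discriminant: (1)^2 - 4(-6) = 25, so r = (-1 ± 5)/2.
Solving: r_1 = 2, r_2 = -3.

indicial: r^2 + 1 r - 6 = 0; roots r_1 = 2, r_2 = -3


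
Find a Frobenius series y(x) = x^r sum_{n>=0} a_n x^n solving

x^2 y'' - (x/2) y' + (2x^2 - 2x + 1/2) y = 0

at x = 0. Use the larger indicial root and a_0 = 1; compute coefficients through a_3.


Write in Frobenius form y'' + (p(x)/x) y' + (q(x)/x^2) y = 0:
  p(x) = -1/2,  q(x) = 2x^2 - 2x + 1/2.
Indicial equation: r(r-1) + (-1/2) r + (1/2) = 0 -> roots r_1 = 1, r_2 = 1/2.
Take r = r_1 = 1. Let y(x) = x^r sum_{n>=0} a_n x^n with a_0 = 1.
Substitute y = x^r sum a_n x^n and match x^{r+n}. The recurrence is
  D(n) a_n - 2 a_{n-1} + 2 a_{n-2} = 0,  where D(n) = (r+n)(r+n-1) + (-1/2)(r+n) + (1/2).
  a_n = [2 a_{n-1} - 2 a_{n-2}] / D(n).
Since the indicial polynomial factors as (r - r_1)(r - r_2), D(n) = (r_1 + n - r_1)(r_1 + n - r_2) = n(n + 1/2).
Evaluating step by step (a_0 = 1):
  n = 1: D(1) = 1(1 + 1/2) = 3/2; numerator = 2(1) = 2; a_1 = (2)/(3/2) = 4/3
  n = 2: D(2) = 2(2 + 1/2) = 5; numerator = 2(4/3) - 2(1) = 2/3; a_2 = (2/3)/(5) = 2/15
  n = 3: D(3) = 3(3 + 1/2) = 21/2; numerator = 2(2/15) - 2(4/3) = -12/5; a_3 = (-12/5)/(21/2) = -8/35

r = 1; a_0 = 1; a_1 = 4/3; a_2 = 2/15; a_3 = -8/35


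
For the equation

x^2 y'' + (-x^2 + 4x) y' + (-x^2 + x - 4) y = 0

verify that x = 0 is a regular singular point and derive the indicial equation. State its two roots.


Divide by x^2 to reach normal form y'' + P_1(x) y' + P_2(x) y = 0 with P_1(x) = -1 + 4/x and P_2(x) = -1 + 1/x - 4/x^2.
x = 0 is a singular point because the y'-coefficient -1 + 4/x has a pole at x = 0 and the y-coefficient -1 + 1/x - 4/x^2 has a pole at x = 0.
It is a regular singular point because x P_1(x) = p(x) = 4 - x and x^2 P_2(x) = q(x) = -x^2 + x - 4 are polynomials, hence analytic at x = 0.
p(0) = 4,  q(0) = -4.
Indicial equation: r(r-1) + p(0) r + q(0) = 0, i.e. r^2 + (p(0) - 1) r + q(0) = 0, i.e. r^2 + 3 r - 4 = 0.
Discriminant: (3)^2 - 4(-4) = 25, so r = (-3 ± 5)/2.
Solving: r_1 = 1, r_2 = -4.

indicial: r^2 + 3 r - 4 = 0; roots r_1 = 1, r_2 = -4


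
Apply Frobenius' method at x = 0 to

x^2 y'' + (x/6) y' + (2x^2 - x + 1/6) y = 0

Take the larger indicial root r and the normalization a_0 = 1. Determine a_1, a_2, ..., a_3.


Write in Frobenius form y'' + (p(x)/x) y' + (q(x)/x^2) y = 0:
  p(x) = 1/6,  q(x) = 2x^2 - x + 1/6.
Indicial equation: r(r-1) + (1/6) r + (1/6) = 0 -> roots r_1 = 1/2, r_2 = 1/3.
Take r = r_1 = 1/2. Let y(x) = x^r sum_{n>=0} a_n x^n with a_0 = 1.
Substitute y = x^r sum a_n x^n and match x^{r+n}. The recurrence is
  D(n) a_n - 1 a_{n-1} + 2 a_{n-2} = 0,  where D(n) = (r+n)(r+n-1) + (1/6)(r+n) + (1/6).
  a_n = [1 a_{n-1} - 2 a_{n-2}] / D(n).
Since the indicial polynomial factors as (r - r_1)(r - r_2), D(n) = (r_1 + n - r_1)(r_1 + n - r_2) = n(n + 1/6).
Evaluating step by step (a_0 = 1):
  n = 1: D(1) = 1(1 + 1/6) = 7/6; numerator = 1(1) = 1; a_1 = (1)/(7/6) = 6/7
  n = 2: D(2) = 2(2 + 1/6) = 13/3; numerator = 1(6/7) - 2(1) = -8/7; a_2 = (-8/7)/(13/3) = -24/91
  n = 3: D(3) = 3(3 + 1/6) = 19/2; numerator = 1(-24/91) - 2(6/7) = -180/91; a_3 = (-180/91)/(19/2) = -360/1729

r = 1/2; a_0 = 1; a_1 = 6/7; a_2 = -24/91; a_3 = -360/1729


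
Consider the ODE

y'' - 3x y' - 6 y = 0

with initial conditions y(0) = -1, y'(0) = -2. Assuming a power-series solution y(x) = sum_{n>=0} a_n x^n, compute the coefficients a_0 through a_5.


Ansatz: y(x) = sum_{n>=0} a_n x^n, so y'(x) = sum_{n>=1} n a_n x^(n-1) and y''(x) = sum_{n>=2} n(n-1) a_n x^(n-2).
Substitute into P(x) y'' + Q(x) y' + R(x) y = 0 with P(x) = 1, Q(x) = -3x, R(x) = -6, and match powers of x.
Initial conditions: a_0 = -1, a_1 = -2.
Setting the coefficient of each power of x to zero and solving order by order (substituting the coefficients already found):
  x^0: 2 a_2 - 6 a_0 = 0  ->  2 a_2 = 6 a_0 = -6  ->  a_2 = -3
  x^1: 6 a_3 - 9 a_1 = 0  ->  6 a_3 = 9 a_1 = -18  ->  a_3 = -3
  x^2: 12 a_4 - 12 a_2 = 0  ->  12 a_4 = 12 a_2 = -36  ->  a_4 = -3
  x^3: 20 a_5 - 15 a_3 = 0  ->  20 a_5 = 15 a_3 = -45  ->  a_5 = -9/4
Truncated series: y(x) = -1 - 2 x - 3 x^2 - 3 x^3 - 3 x^4 - (9/4) x^5 + O(x^6).

a_0 = -1; a_1 = -2; a_2 = -3; a_3 = -3; a_4 = -3; a_5 = -9/4


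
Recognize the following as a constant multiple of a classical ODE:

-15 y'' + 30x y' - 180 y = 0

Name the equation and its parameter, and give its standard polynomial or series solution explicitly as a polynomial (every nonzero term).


All three coefficients share the factor -15; dividing through by -15 gives  y'' - 2x y' + 12 y = 0.
This matches the Hermite equation y'' - 2x y' + 2n y = 0 with 2n = 12, so n = 6; the polynomial solution is H_6(x).
With y = sum_k a_k x^k, matching x^k gives (k+2)(k+1) a_{k+2} = 2(k - n) a_k = 2(k - 6) a_k. The right side vanishes at k = 6, so the series with the parity of 6 terminates at degree 6.
Standard normalization: leading coefficient of H_n is 2^n, so a_6 = 2^6 = 64. Work downward with a_k = (k+1)(k+2) a_{k+2} / (2(k - n)):
  a_4 = (5)(6)(64) / (2(4 - 6)) = 1920/(-4) = -480
  a_2 = (3)(4)(-480) / (2(2 - 6)) = -5760/(-8) = 720
  a_0 = (1)(2)(720) / (2(0 - 6)) = 1440/(-12) = -120
Hence H_6(x) = 64 x^6 - 480 x^4 + 720 x^2 - 120.

H_6(x); series = 64 x^6 - 480 x^4 + 720 x^2 - 120


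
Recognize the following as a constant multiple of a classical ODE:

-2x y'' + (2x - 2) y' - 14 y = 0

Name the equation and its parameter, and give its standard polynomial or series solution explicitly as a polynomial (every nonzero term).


All three coefficients share the factor -2; dividing through by -2 gives  x y'' + (1 - x) y' + 7 y = 0.
This matches the Laguerre equation x y'' + (1 - x) y' + n y = 0 with n = 7; the polynomial solution is L_7(x).
With y = sum_k a_k x^k, matching x^k gives (k+1)k a_{k+1} + (k+1) a_{k+1} - k a_k + n a_k = 0, i.e. (k+1)^2 a_{k+1} = (k - n) a_k = (k - 7) a_k. The right side vanishes at k = 7, so the series terminates at degree 7.
Standard normalization L_n(0) = 1 gives a_0 = 1. Work upward with a_{k+1} = (k - 7) a_k / (k+1)^2:
  a_1 = (0 - 7)(1) / 1^2 = -7/1 = -7
  a_2 = (1 - 7)(-7) / 2^2 = 42/4 = 21/2
  a_3 = (2 - 7)(21/2) / 3^2 = (-105/2)/9 = -35/6
  a_4 = (3 - 7)(-35/6) / 4^2 = (70/3)/16 = 35/24
  a_5 = (4 - 7)(35/24) / 5^2 = (-35/8)/25 = -7/40
  a_6 = (5 - 7)(-7/40) / 6^2 = (7/20)/36 = 7/720
  a_7 = (6 - 7)(7/720) / 7^2 = (-7/720)/49 = -1/5040
Hence L_7(x) = -x^7/5040 + 7 x^6/720 - 7 x^5/40 + 35 x^4/24 - 35 x^3/6 + 21 x^2/2 - 7 x + 1.

L_7(x); series = -x^7/5040 + 7 x^6/720 - 7 x^5/40 + 35 x^4/24 - 35 x^3/6 + 21 x^2/2 - 7 x + 1


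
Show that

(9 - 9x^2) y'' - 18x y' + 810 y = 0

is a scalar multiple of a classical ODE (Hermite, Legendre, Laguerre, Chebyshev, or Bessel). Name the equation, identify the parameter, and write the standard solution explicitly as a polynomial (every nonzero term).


All three coefficients share the factor 9; dividing through by 9 gives  (1 - x^2) y'' - 2x y' + 90 y = 0.
This matches the Legendre equation (1 - x^2) y'' - 2x y' + n(n+1) y = 0 (note the -2x y' term) with n(n+1) = 90, so n = 9; the polynomial solution is P_9(x).
With y = sum_k a_k x^k, matching x^k gives (k+2)(k+1) a_{k+2} = [k(k+1) - n(n+1)] a_k = (k - 9)(k + 10) a_k. The right side vanishes at k = 9, so the series with the parity of 9 terminates at degree 9.
Standard normalization (P_n(1) = 1): leading coefficient (2n)!/(2^n (n!)^2) = 6402373705728000/(512*131681894400) = 12155/128, so a_9 = 12155/128. Work downward with a_k = (k+1)(k+2) a_{k+2} / ((k - 9)(k + 10)):
  a_7 = (8)(9)(12155/128) / ((7 - 9)(7 + 10)) = (109395/16)/(-34) = -6435/32
  a_5 = (6)(7)(-6435/32) / ((5 - 9)(5 + 10)) = (-135135/16)/(-60) = 9009/64
  a_3 = (4)(5)(9009/64) / ((3 - 9)(3 + 10)) = (45045/16)/(-78) = -1155/32
  a_1 = (2)(3)(-1155/32) / ((1 - 9)(1 + 10)) = (-3465/16)/(-88) = 315/128
Hence P_9(x) = 12155 x^9/128 - 6435 x^7/32 + 9009 x^5/64 - 1155 x^3/32 + 315 x/128.

P_9(x); series = 12155 x^9/128 - 6435 x^7/32 + 9009 x^5/64 - 1155 x^3/32 + 315 x/128


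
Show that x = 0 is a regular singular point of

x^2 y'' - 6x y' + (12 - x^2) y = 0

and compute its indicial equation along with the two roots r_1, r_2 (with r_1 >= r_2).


Divide by x^2 to reach normal form y'' + P_1(x) y' + P_2(x) y = 0 with P_1(x) = -6/x and P_2(x) = -1 + 12/x^2.
x = 0 is a singular point because the y'-coefficient -6/x has a pole at x = 0 and the y-coefficient -1 + 12/x^2 has a pole at x = 0.
It is a regular singular point because x P_1(x) = p(x) = -6 and x^2 P_2(x) = q(x) = 12 - x^2 are polynomials, hence analytic at x = 0.
p(0) = -6,  q(0) = 12.
Indicial equation: r(r-1) + p(0) r + q(0) = 0, i.e. r^2 + (p(0) - 1) r + q(0) = 0, i.e. r^2 - 7 r + 12 = 0.
Discriminant: (-7)^2 - 4(12) = 1, so r = (7 ± 1)/2.
Solving: r_1 = 4, r_2 = 3.

indicial: r^2 - 7 r + 12 = 0; roots r_1 = 4, r_2 = 3


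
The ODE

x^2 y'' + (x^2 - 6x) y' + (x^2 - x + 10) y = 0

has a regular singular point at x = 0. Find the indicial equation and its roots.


Divide by x^2 to reach normal form y'' + P_1(x) y' + P_2(x) y = 0 with P_1(x) = 1 - 6/x and P_2(x) = 1 - 1/x + 10/x^2.
x = 0 is a singular point because the y'-coefficient 1 - 6/x has a pole at x = 0 and the y-coefficient 1 - 1/x + 10/x^2 has a pole at x = 0.
It is a regular singular point because x P_1(x) = p(x) = x - 6 and x^2 P_2(x) = q(x) = x^2 - x + 10 are polynomials, hence analytic at x = 0.
p(0) = -6,  q(0) = 10.
Indicial equation: r(r-1) + p(0) r + q(0) = 0, i.e. r^2 + (p(0) - 1) r + q(0) = 0, i.e. r^2 - 7 r + 10 = 0.
Discriminant: (-7)^2 - 4(10) = 9, so r = (7 ± 3)/2.
Solving: r_1 = 5, r_2 = 2.

indicial: r^2 - 7 r + 10 = 0; roots r_1 = 5, r_2 = 2


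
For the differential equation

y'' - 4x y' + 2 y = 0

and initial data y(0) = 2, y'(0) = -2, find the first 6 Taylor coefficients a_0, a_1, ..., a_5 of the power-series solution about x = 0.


Ansatz: y(x) = sum_{n>=0} a_n x^n, so y'(x) = sum_{n>=1} n a_n x^(n-1) and y''(x) = sum_{n>=2} n(n-1) a_n x^(n-2).
Substitute into P(x) y'' + Q(x) y' + R(x) y = 0 with P(x) = 1, Q(x) = -4x, R(x) = 2, and match powers of x.
Initial conditions: a_0 = 2, a_1 = -2.
Setting the coefficient of each power of x to zero and solving order by order (substituting the coefficients already found):
  x^0: 2 a_2 + 2 a_0 = 0  ->  2 a_2 = -2 a_0 = -4  ->  a_2 = -2
  x^1: 6 a_3 - 2 a_1 = 0  ->  6 a_3 = 2 a_1 = -4  ->  a_3 = -2/3
  x^2: 12 a_4 - 6 a_2 = 0  ->  12 a_4 = 6 a_2 = -12  ->  a_4 = -1
  x^3: 20 a_5 - 10 a_3 = 0  ->  20 a_5 = 10 a_3 = -20/3  ->  a_5 = -1/3
Truncated series: y(x) = 2 - 2 x - 2 x^2 - (2/3) x^3 - x^4 - (1/3) x^5 + O(x^6).

a_0 = 2; a_1 = -2; a_2 = -2; a_3 = -2/3; a_4 = -1; a_5 = -1/3


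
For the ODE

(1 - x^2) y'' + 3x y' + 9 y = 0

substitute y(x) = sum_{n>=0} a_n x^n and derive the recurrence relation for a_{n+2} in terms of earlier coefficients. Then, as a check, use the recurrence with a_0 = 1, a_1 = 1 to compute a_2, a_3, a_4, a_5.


Substitute y = sum_n a_n x^n.
(1 - 1 x^2) y'' contributes (n+2)(n+1) a_{n+2} - n(n-1) a_n at x^n.
3 x y'(x) contributes 3 n a_n at x^n.
9 y(x) contributes 9 a_n at x^n.
Matching x^n: (n+2)(n+1) a_{n+2} + (-n(n-1) + 3 n + 9) a_n = 0.
Thus a_{n+2} = (n(n-1) - 3 n - 9) / ((n+1)(n+2)) * a_n.

Check with a_0 = 1, a_1 = 1 (apply the recurrence for n = 0, 1, 2, 3): a_0 = 1, a_1 = 1, a_2 = -9/2, a_3 = -2, a_4 = 39/8, a_5 = 6/5.

a_(n+2) = (n(n-1) - 3 n - 9) / ((n+1)(n+2)) * a_n; check: a_0 = 1, a_1 = 1, a_2 = -9/2, a_3 = -2, a_4 = 39/8, a_5 = 6/5
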